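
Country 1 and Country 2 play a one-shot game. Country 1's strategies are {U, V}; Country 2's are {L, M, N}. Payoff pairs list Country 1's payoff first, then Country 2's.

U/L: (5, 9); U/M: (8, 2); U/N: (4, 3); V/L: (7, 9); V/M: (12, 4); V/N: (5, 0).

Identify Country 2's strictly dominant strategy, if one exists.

L

Check whether one of Country 2's strategies beats all alternatives regardless of what the opponent does.
L strictly dominates: vs U: 9 > each of {2, 3}; vs V: 9 > each of {4, 0}.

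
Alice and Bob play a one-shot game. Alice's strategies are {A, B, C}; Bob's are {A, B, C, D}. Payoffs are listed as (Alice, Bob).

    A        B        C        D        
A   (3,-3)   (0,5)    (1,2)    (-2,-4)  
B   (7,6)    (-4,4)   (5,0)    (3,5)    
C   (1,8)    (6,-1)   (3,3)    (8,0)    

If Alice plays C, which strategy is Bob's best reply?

A

With Alice fixed at C, Bob's payoffs are: A → 8, B → -1, C → 3, D → 0.
The maximum is 8, achieved by A.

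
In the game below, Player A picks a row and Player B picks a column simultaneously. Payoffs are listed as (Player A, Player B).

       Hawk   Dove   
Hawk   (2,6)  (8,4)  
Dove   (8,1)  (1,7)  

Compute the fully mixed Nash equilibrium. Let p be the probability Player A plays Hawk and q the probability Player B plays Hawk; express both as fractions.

In a mixed NE each player is indifferent between their pure strategies, so the opponent's mix sets the indifference.
Player B indifferent between Hawk and Dove: p·6 + (1−p)·1 = p·4 + (1−p)·7 ⟹ 1 + 5p = 7 + (-3)p ⟹ p = 3/4.
Player A indifferent between Hawk and Dove: q·2 + (1−q)·8 = q·8 + (1−q)·1 ⟹ 8 + (-6)q = 1 + 7q ⟹ q = 7/13.

p = 3/4, q = 7/13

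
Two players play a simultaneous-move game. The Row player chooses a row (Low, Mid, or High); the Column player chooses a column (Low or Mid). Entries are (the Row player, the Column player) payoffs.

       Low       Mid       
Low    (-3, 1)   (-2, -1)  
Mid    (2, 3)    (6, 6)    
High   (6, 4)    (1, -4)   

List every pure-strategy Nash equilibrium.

Find each player's best response to every opponent strategy; NE are the intersections.
The Row player's best responses — vs Low: High (payoff 6); vs Mid: Mid (payoff 6).
The Column player's best responses — vs Low: Low (payoff 1); vs Mid: Mid (payoff 6); vs High: Low (payoff 4).
Mutual best responses occur at (Mid, Mid) and (High, Low); at each, neither player gains by switching.

(Mid, Mid) and (High, Low)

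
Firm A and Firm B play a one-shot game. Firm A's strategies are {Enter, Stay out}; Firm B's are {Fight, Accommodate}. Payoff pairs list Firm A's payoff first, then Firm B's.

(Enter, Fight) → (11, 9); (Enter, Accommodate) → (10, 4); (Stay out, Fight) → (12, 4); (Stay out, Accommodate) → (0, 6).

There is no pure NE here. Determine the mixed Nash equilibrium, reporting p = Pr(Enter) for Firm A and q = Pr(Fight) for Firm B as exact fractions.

p = 2/7, q = 10/11

In a mixed NE each player is indifferent between their pure strategies, so the opponent's mix sets the indifference.
Firm B indifferent between Fight and Accommodate: p·9 + (1−p)·4 = p·4 + (1−p)·6 ⟹ 4 + 5p = 6 + (-2)p ⟹ p = 2/7.
Firm A indifferent between Enter and Stay out: q·11 + (1−q)·10 = q·12 + (1−q)·0 ⟹ 10 + 1q = 0 + 12q ⟹ q = 10/11.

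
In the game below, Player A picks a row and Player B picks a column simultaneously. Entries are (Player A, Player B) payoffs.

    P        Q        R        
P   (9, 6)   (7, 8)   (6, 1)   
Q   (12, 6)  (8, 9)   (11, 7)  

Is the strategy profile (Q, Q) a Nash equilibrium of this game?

Holding Player B at Q: Player A gets 8 from Q, versus 7 from P. No profitable deviation for Player A.
Holding Player A at Q: Player B gets 9 from Q, versus 6 from P, 7 from R. No profitable deviation for Player B either.

Yes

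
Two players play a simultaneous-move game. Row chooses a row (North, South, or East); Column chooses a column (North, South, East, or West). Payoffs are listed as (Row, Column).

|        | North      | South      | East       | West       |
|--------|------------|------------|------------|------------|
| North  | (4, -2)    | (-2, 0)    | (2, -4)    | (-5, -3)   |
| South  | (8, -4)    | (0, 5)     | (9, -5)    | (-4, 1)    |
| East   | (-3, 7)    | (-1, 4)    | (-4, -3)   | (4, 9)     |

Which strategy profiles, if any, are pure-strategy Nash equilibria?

Check mutual best responses: a cell is a NE iff neither player can gain by unilaterally deviating.
Row's best responses — vs North: South (payoff 8); vs South: South (payoff 0); vs East: South (payoff 9); vs West: East (payoff 4).
Column's best responses — vs North: South (payoff 0); vs South: South (payoff 5); vs East: West (payoff 9).
Mutual best responses occur at (South, South) and (East, West); at each, neither player gains by switching.

(South, South) and (East, West)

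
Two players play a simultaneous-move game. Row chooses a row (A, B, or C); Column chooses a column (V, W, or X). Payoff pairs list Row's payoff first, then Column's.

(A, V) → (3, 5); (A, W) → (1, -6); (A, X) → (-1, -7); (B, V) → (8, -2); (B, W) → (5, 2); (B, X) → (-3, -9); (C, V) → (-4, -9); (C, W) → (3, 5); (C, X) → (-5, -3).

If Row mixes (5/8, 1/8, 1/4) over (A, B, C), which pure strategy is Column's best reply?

V

Column's best reply maximizes expected payoff against the mix.
V: (5/8)·5 + (1/8)·(-2) + (1/4)·(-9) = 5/8
W: (5/8)·(-6) + (1/8)·2 + (1/4)·5 = -9/4
X: (5/8)·(-7) + (1/8)·(-9) + (1/4)·(-3) = -25/4
Highest expected payoff is 5/8, from V.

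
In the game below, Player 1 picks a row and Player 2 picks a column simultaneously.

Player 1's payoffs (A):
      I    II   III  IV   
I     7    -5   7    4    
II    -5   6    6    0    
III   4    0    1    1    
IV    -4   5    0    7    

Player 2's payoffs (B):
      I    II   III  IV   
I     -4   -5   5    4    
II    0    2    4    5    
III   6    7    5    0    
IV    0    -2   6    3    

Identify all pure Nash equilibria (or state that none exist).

(I, III)

A profile is a Nash equilibrium when each player is best-responding to the other.
Player 1's best responses — vs I: I (payoff 7); vs II: II (payoff 6); vs III: I (payoff 7); vs IV: IV (payoff 7).
Player 2's best responses — vs I: III (payoff 5); vs II: IV (payoff 5); vs III: II (payoff 7); vs IV: III (payoff 6).
The only mutual best response is (I, III); neither player gains by switching there.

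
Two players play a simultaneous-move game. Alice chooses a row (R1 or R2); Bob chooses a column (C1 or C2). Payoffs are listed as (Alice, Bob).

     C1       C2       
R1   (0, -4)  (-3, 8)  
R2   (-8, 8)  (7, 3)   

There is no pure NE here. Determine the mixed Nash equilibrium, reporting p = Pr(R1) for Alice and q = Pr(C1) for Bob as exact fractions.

p = 5/17, q = 5/9

Each player's mixing probability is pinned down by making the *other* player indifferent.
Bob indifferent between C1 and C2: p·(-4) + (1−p)·8 = p·8 + (1−p)·3 ⟹ 8 + (-12)p = 3 + 5p ⟹ p = 5/17.
Alice indifferent between R1 and R2: q·0 + (1−q)·(-3) = q·(-8) + (1−q)·7 ⟹ (-3) + 3q = 7 + (-15)q ⟹ q = 5/9.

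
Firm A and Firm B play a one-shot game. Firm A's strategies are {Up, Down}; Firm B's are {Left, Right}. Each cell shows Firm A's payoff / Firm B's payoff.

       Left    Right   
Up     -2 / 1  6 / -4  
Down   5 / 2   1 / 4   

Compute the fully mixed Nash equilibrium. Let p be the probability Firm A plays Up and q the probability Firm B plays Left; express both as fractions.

In a mixed NE each player is indifferent between their pure strategies, so the opponent's mix sets the indifference.
Firm B indifferent between Left and Right: p·1 + (1−p)·2 = p·(-4) + (1−p)·4 ⟹ 2 + (-1)p = 4 + (-8)p ⟹ p = 2/7.
Firm A indifferent between Up and Down: q·(-2) + (1−q)·6 = q·5 + (1−q)·1 ⟹ 6 + (-8)q = 1 + 4q ⟹ q = 5/12.

p = 2/7, q = 5/12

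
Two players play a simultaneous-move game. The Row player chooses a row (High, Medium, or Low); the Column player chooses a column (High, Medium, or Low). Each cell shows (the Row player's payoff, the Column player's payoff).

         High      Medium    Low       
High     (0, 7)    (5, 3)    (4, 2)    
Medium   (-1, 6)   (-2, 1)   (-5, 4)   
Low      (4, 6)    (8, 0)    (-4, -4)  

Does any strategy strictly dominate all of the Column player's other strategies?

A strategy is strictly dominant if it gives the Column player a strictly higher payoff than every other strategy, against every choice by the opponent.
High strictly dominates: vs High: 7 > each of {3, 2}; vs Medium: 6 > each of {1, 4}; vs Low: 6 > each of {0, -4}.

High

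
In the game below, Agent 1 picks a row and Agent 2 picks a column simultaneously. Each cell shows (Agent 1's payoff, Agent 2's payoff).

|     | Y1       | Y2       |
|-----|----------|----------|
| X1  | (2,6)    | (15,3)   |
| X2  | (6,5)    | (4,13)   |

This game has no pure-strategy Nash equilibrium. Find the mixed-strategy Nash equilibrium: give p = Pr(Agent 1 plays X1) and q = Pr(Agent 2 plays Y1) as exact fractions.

p = 8/11, q = 11/15

In a mixed NE each player is indifferent between their pure strategies, so the opponent's mix sets the indifference.
Agent 2 indifferent between Y1 and Y2: p·6 + (1−p)·5 = p·3 + (1−p)·13 ⟹ 5 + 1p = 13 + (-10)p ⟹ p = 8/11.
Agent 1 indifferent between X1 and X2: q·2 + (1−q)·15 = q·6 + (1−q)·4 ⟹ 15 + (-13)q = 4 + 2q ⟹ q = 11/15.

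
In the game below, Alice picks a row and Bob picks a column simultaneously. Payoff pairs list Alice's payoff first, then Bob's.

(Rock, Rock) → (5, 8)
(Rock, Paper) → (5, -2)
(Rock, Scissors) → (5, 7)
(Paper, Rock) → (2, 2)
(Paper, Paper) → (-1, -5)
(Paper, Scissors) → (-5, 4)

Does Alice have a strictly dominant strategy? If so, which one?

A strategy is strictly dominant if it gives Alice a strictly higher payoff than every other strategy, against every choice by the opponent.
Rock strictly dominates: vs Rock: 5 > 2; vs Paper: 5 > -1; vs Scissors: 5 > -5.

Rock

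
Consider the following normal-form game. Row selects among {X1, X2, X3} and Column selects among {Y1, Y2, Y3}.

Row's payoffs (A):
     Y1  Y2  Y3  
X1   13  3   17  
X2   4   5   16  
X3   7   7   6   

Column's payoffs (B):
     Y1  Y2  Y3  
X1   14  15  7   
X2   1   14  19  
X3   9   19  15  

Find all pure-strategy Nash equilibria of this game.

(X3, Y2)

Find each player's best response to every opponent strategy; NE are the intersections.
Row's best responses — vs Y1: X1 (payoff 13); vs Y2: X3 (payoff 7); vs Y3: X1 (payoff 17).
Column's best responses — vs X1: Y2 (payoff 15); vs X2: Y3 (payoff 19); vs X3: Y2 (payoff 19).
The only mutual best response is (X3, Y2); neither player gains by switching there.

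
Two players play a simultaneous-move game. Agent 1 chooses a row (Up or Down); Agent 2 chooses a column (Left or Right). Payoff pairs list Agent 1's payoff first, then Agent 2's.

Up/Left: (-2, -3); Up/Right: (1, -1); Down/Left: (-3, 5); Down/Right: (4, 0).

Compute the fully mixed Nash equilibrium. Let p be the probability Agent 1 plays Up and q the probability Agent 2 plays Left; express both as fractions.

p = 5/7, q = 3/4

In a mixed NE each player is indifferent between their pure strategies, so the opponent's mix sets the indifference.
Agent 2 indifferent between Left and Right: p·(-3) + (1−p)·5 = p·(-1) + (1−p)·0 ⟹ 5 + (-8)p = 0 + (-1)p ⟹ p = 5/7.
Agent 1 indifferent between Up and Down: q·(-2) + (1−q)·1 = q·(-3) + (1−q)·4 ⟹ 1 + (-3)q = 4 + (-7)q ⟹ q = 3/4.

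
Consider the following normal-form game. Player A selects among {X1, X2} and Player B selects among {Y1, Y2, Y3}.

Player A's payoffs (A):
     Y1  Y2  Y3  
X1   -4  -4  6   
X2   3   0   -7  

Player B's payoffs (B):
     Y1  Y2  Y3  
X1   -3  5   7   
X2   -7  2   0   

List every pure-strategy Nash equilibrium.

A profile is a Nash equilibrium when each player is best-responding to the other.
Player A's best responses — vs Y1: X2 (payoff 3); vs Y2: X2 (payoff 0); vs Y3: X1 (payoff 6).
Player B's best responses — vs X1: Y3 (payoff 7); vs X2: Y2 (payoff 2).
Mutual best responses occur at (X1, Y3) and (X2, Y2); at each, neither player gains by switching.

(X1, Y3) and (X2, Y2)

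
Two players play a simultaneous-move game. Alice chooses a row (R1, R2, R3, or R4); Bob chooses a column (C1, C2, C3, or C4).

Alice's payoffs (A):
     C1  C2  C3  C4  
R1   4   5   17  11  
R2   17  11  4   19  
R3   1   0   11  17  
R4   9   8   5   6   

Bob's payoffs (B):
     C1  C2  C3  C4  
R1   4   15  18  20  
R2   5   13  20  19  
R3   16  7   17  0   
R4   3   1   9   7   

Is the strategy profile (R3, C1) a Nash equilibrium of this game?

No

Holding Bob at C1: Alice gets 1 from R3 but could get 17 by switching to R2. Alice has a profitable deviation.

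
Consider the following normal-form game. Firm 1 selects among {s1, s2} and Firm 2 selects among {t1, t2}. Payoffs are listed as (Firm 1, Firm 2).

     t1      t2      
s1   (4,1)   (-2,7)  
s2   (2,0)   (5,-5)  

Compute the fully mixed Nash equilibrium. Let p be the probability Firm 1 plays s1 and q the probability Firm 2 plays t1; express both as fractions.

p = 5/11, q = 7/9

Each player's mixing probability is pinned down by making the *other* player indifferent.
Firm 2 indifferent between t1 and t2: p·1 + (1−p)·0 = p·7 + (1−p)·(-5) ⟹ 0 + 1p = (-5) + 12p ⟹ p = 5/11.
Firm 1 indifferent between s1 and s2: q·4 + (1−q)·(-2) = q·2 + (1−q)·5 ⟹ (-2) + 6q = 5 + (-3)q ⟹ q = 7/9.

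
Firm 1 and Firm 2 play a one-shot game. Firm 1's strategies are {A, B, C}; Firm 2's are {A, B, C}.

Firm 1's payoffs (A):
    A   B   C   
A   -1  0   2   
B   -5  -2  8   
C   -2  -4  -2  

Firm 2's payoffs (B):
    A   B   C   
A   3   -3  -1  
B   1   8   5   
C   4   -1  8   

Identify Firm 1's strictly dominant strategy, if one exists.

None

A strategy is strictly dominant if it gives Firm 1 a strictly higher payoff than every other strategy, against every choice by the opponent.
A is not dominant: against C, B gives 8 > 2.
B is not dominant: against A, A gives -1 > -5.
C is not dominant: against A, A gives -1 > -2.
No single strategy is best against every opponent action.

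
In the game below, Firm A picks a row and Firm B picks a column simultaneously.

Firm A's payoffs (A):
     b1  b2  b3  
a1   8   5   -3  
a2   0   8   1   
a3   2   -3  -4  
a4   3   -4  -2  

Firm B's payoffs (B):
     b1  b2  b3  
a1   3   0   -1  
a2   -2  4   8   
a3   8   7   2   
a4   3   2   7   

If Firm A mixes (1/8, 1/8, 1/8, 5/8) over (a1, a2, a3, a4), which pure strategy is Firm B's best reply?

b3

Firm B's best reply maximizes expected payoff against the mix.
b1: (1/8)·3 + (1/8)·(-2) + (1/8)·8 + (5/8)·3 = 3
b2: (1/8)·0 + (1/8)·4 + (1/8)·7 + (5/8)·2 = 21/8
b3: (1/8)·(-1) + (1/8)·8 + (1/8)·2 + (5/8)·7 = 11/2
Highest expected payoff is 11/2, from b3.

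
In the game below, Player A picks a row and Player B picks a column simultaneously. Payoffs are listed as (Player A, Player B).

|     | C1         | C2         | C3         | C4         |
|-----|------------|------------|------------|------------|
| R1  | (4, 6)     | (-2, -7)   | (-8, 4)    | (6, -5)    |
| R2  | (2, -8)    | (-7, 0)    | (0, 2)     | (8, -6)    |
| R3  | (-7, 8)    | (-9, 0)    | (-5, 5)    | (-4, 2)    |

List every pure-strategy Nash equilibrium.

(R1, C1) and (R2, C3)

A profile is a Nash equilibrium when each player is best-responding to the other.
Player A's best responses — vs C1: R1 (payoff 4); vs C2: R1 (payoff -2); vs C3: R2 (payoff 0); vs C4: R2 (payoff 8).
Player B's best responses — vs R1: C1 (payoff 6); vs R2: C3 (payoff 2); vs R3: C1 (payoff 8).
Mutual best responses occur at (R1, C1) and (R2, C3); at each, neither player gains by switching.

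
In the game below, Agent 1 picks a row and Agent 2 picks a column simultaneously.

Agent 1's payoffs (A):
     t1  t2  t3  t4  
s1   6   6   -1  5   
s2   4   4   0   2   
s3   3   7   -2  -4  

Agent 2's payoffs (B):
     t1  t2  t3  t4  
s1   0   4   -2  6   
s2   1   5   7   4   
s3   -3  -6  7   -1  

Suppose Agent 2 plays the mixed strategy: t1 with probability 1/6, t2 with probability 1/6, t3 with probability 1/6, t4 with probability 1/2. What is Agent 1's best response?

s1

Agent 1's best reply maximizes expected payoff against the mix.
s1: (1/6)·6 + (1/6)·6 + (1/6)·(-1) + (1/2)·5 = 13/3
s2: (1/6)·4 + (1/6)·4 + (1/6)·0 + (1/2)·2 = 7/3
s3: (1/6)·3 + (1/6)·7 + (1/6)·(-2) + (1/2)·(-4) = -2/3
Highest expected payoff is 13/3, from s1.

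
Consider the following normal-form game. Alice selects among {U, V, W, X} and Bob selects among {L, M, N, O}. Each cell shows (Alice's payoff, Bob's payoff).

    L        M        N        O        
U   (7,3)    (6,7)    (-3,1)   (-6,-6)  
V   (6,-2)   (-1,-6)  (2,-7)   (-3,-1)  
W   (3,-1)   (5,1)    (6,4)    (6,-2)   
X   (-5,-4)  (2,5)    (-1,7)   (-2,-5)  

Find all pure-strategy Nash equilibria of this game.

(U, M) and (W, N)

A profile is a Nash equilibrium when each player is best-responding to the other.
Alice's best responses — vs L: U (payoff 7); vs M: U (payoff 6); vs N: W (payoff 6); vs O: W (payoff 6).
Bob's best responses — vs U: M (payoff 7); vs V: O (payoff -1); vs W: N (payoff 4); vs X: N (payoff 7).
Mutual best responses occur at (U, M) and (W, N); at each, neither player gains by switching.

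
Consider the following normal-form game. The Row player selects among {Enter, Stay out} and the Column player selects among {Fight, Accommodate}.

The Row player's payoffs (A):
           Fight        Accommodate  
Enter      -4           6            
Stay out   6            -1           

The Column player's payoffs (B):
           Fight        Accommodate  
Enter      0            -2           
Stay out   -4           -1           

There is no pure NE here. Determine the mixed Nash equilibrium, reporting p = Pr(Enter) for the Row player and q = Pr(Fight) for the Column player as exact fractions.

Each player's mixing probability is pinned down by making the *other* player indifferent.
The Column player indifferent between Fight and Accommodate: p·0 + (1−p)·(-4) = p·(-2) + (1−p)·(-1) ⟹ (-4) + 4p = (-1) + (-1)p ⟹ p = 3/5.
The Row player indifferent between Enter and Stay out: q·(-4) + (1−q)·6 = q·6 + (1−q)·(-1) ⟹ 6 + (-10)q = (-1) + 7q ⟹ q = 7/17.

p = 3/5, q = 7/17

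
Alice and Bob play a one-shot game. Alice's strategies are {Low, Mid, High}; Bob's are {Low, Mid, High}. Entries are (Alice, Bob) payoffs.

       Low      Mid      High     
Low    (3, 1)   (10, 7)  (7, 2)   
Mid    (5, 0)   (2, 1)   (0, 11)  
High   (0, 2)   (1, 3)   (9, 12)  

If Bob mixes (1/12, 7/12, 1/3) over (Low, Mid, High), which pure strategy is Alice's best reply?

Alice's best reply maximizes expected payoff against the mix.
Low: (1/12)·3 + (7/12)·10 + (1/3)·7 = 101/12
Mid: (1/12)·5 + (7/12)·2 + (1/3)·0 = 19/12
High: (1/12)·0 + (7/12)·1 + (1/3)·9 = 43/12
Highest expected payoff is 101/12, from Low.

Low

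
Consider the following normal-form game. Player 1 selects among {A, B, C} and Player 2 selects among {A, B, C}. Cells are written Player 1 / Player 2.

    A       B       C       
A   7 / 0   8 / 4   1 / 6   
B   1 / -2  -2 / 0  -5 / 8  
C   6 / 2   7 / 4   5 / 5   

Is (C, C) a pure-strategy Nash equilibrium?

Yes

Holding Player 2 at C: Player 1 gets 5 from C, versus 1 from A, -5 from B. No profitable deviation for Player 1.
Holding Player 1 at C: Player 2 gets 5 from C, versus 2 from A, 4 from B. No profitable deviation for Player 2 either.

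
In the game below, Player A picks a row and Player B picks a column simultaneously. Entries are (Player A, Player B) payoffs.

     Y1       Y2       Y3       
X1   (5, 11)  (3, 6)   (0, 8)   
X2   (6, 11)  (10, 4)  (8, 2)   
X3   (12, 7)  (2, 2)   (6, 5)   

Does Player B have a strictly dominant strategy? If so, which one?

A strategy is strictly dominant if it gives Player B a strictly higher payoff than every other strategy, against every choice by the opponent.
Y1 strictly dominates: vs X1: 11 > each of {6, 8}; vs X2: 11 > each of {4, 2}; vs X3: 7 > each of {2, 5}.

Y1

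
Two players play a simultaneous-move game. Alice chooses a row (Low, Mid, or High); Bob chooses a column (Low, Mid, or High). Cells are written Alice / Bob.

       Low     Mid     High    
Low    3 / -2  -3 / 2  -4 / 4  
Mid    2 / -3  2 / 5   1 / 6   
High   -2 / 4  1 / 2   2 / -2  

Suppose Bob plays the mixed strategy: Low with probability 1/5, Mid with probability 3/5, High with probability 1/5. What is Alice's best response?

Alice's best reply maximizes expected payoff against the mix.
Low: (1/5)·3 + (3/5)·(-3) + (1/5)·(-4) = -2
Mid: (1/5)·2 + (3/5)·2 + (1/5)·1 = 9/5
High: (1/5)·(-2) + (3/5)·1 + (1/5)·2 = 3/5
Highest expected payoff is 9/5, from Mid.

Mid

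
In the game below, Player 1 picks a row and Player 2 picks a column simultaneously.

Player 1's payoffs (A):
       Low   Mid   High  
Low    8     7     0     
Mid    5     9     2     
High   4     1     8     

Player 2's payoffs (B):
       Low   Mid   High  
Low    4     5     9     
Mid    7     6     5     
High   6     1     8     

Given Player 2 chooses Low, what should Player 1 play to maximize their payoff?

With Player 2 fixed at Low, Player 1's payoffs are: Low → 8, Mid → 5, High → 4.
The maximum is 8, achieved by Low.

Low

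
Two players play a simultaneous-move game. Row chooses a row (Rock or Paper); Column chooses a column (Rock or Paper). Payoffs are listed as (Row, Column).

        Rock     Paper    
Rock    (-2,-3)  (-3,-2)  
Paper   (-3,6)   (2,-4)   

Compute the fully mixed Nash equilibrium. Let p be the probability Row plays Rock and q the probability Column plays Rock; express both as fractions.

p = 10/11, q = 5/6

In a mixed NE each player is indifferent between their pure strategies, so the opponent's mix sets the indifference.
Column indifferent between Rock and Paper: p·(-3) + (1−p)·6 = p·(-2) + (1−p)·(-4) ⟹ 6 + (-9)p = (-4) + 2p ⟹ p = 10/11.
Row indifferent between Rock and Paper: q·(-2) + (1−q)·(-3) = q·(-3) + (1−q)·2 ⟹ (-3) + 1q = 2 + (-5)q ⟹ q = 5/6.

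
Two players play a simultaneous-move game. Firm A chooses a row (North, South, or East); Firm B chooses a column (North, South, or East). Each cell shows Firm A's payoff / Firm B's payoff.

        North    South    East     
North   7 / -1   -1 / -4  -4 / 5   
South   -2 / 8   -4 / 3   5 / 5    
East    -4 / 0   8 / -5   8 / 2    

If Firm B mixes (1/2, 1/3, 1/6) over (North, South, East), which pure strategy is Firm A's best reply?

North

Firm A's best reply maximizes expected payoff against the mix.
North: (1/2)·7 + (1/3)·(-1) + (1/6)·(-4) = 5/2
South: (1/2)·(-2) + (1/3)·(-4) + (1/6)·5 = -3/2
East: (1/2)·(-4) + (1/3)·8 + (1/6)·8 = 2
Highest expected payoff is 5/2, from North.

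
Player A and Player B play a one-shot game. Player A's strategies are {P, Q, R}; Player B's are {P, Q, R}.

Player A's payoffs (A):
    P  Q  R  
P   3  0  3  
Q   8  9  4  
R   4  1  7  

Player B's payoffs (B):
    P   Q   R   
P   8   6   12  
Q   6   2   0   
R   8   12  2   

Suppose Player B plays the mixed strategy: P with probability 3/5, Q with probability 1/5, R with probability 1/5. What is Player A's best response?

Compute Player A's expected payoff from each pure strategy against the given mix.
P: (3/5)·3 + (1/5)·0 + (1/5)·3 = 12/5
Q: (3/5)·8 + (1/5)·9 + (1/5)·4 = 37/5
R: (3/5)·4 + (1/5)·1 + (1/5)·7 = 4
Highest expected payoff is 37/5, from Q.

Q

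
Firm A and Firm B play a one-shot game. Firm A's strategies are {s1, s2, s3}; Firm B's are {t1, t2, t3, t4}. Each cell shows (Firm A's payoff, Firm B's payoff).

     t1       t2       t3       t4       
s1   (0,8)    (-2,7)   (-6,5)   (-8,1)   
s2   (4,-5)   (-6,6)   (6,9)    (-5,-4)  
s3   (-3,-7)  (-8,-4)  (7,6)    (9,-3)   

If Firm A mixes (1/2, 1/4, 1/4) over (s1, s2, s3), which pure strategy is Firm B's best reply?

t3

Compute Firm B's expected payoff from each pure strategy against the given mix.
t1: (1/2)·8 + (1/4)·(-5) + (1/4)·(-7) = 1
t2: (1/2)·7 + (1/4)·6 + (1/4)·(-4) = 4
t3: (1/2)·5 + (1/4)·9 + (1/4)·6 = 25/4
t4: (1/2)·1 + (1/4)·(-4) + (1/4)·(-3) = -5/4
Highest expected payoff is 25/4, from t3.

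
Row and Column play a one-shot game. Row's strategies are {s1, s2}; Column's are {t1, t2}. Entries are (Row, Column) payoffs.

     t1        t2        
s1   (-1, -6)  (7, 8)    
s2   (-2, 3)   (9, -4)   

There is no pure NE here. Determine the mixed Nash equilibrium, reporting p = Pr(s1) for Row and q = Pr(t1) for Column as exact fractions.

p = 1/3, q = 2/3

Each player's mixing probability is pinned down by making the *other* player indifferent.
Column indifferent between t1 and t2: p·(-6) + (1−p)·3 = p·8 + (1−p)·(-4) ⟹ 3 + (-9)p = (-4) + 12p ⟹ p = 1/3.
Row indifferent between s1 and s2: q·(-1) + (1−q)·7 = q·(-2) + (1−q)·9 ⟹ 7 + (-8)q = 9 + (-11)q ⟹ q = 2/3.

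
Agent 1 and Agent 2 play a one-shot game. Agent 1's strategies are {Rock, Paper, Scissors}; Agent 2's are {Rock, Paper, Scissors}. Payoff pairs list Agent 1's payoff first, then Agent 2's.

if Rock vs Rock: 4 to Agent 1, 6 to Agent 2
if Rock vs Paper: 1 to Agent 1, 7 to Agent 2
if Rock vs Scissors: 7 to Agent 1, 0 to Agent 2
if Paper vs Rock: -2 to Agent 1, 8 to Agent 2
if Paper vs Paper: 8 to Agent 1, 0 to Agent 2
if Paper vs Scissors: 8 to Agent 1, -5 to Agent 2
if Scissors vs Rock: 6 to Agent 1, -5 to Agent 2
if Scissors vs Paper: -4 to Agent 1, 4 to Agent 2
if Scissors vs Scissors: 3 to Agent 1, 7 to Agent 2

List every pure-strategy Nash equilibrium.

Find each player's best response to every opponent strategy; NE are the intersections.
Agent 1's best responses — vs Rock: Scissors (payoff 6); vs Paper: Paper (payoff 8); vs Scissors: Paper (payoff 8).
Agent 2's best responses — vs Rock: Paper (payoff 7); vs Paper: Rock (payoff 8); vs Scissors: Scissors (payoff 7).
No cell has both players best-responding. For instance, Agent 1's best reply to Scissors is Paper, but against Paper Agent 2 prefers Rock over Scissors.

No pure-strategy Nash equilibrium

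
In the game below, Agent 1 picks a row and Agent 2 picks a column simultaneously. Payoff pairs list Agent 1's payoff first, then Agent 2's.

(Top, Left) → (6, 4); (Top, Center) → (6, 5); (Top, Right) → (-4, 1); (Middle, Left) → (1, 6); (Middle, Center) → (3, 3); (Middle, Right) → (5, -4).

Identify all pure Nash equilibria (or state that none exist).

(Top, Center)

Find each player's best response to every opponent strategy; NE are the intersections.
Agent 1's best responses — vs Left: Top (payoff 6); vs Center: Top (payoff 6); vs Right: Middle (payoff 5).
Agent 2's best responses — vs Top: Center (payoff 5); vs Middle: Left (payoff 6).
The only mutual best response is (Top, Center); neither player gains by switching there.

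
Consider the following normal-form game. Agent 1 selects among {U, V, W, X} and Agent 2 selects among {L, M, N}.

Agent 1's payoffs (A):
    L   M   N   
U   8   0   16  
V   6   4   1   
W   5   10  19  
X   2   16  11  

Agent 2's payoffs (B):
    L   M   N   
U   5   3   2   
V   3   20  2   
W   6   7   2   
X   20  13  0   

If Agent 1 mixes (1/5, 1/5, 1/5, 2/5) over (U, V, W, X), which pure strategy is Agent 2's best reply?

Agent 2's best reply maximizes expected payoff against the mix.
L: (1/5)·5 + (1/5)·3 + (1/5)·6 + (2/5)·20 = 54/5
M: (1/5)·3 + (1/5)·20 + (1/5)·7 + (2/5)·13 = 56/5
N: (1/5)·2 + (1/5)·2 + (1/5)·2 + (2/5)·0 = 6/5
Highest expected payoff is 56/5, from M.

M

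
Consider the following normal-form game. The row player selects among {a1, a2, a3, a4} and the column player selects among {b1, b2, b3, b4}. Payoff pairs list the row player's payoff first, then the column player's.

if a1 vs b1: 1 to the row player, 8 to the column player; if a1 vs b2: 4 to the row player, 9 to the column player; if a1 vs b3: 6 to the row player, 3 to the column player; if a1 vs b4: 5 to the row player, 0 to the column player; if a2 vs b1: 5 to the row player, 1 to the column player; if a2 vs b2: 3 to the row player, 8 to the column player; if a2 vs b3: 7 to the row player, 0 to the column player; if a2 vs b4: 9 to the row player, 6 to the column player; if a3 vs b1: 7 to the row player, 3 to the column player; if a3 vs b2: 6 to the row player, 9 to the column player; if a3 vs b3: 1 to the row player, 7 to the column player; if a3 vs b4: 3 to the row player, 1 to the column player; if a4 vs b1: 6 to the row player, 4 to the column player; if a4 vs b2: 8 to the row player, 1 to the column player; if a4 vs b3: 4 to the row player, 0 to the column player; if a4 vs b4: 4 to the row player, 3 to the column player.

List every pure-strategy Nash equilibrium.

A profile is a Nash equilibrium when each player is best-responding to the other.
The row player's best responses — vs b1: a3 (payoff 7); vs b2: a4 (payoff 8); vs b3: a2 (payoff 7); vs b4: a2 (payoff 9).
The column player's best responses — vs a1: b2 (payoff 9); vs a2: b2 (payoff 8); vs a3: b2 (payoff 9); vs a4: b1 (payoff 4).
No cell has both players best-responding. For instance, the row player's best reply to b4 is a2, but against a2 the column player prefers b2 over b4.

None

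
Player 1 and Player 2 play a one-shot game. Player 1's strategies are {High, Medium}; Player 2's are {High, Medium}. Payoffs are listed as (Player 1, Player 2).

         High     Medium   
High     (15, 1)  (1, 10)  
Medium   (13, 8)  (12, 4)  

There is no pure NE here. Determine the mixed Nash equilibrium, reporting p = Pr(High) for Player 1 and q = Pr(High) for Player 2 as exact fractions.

Each player's mixing probability is pinned down by making the *other* player indifferent.
Player 2 indifferent between High and Medium: p·1 + (1−p)·8 = p·10 + (1−p)·4 ⟹ 8 + (-7)p = 4 + 6p ⟹ p = 4/13.
Player 1 indifferent between High and Medium: q·15 + (1−q)·1 = q·13 + (1−q)·12 ⟹ 1 + 14q = 12 + 1q ⟹ q = 11/13.

p = 4/13, q = 11/13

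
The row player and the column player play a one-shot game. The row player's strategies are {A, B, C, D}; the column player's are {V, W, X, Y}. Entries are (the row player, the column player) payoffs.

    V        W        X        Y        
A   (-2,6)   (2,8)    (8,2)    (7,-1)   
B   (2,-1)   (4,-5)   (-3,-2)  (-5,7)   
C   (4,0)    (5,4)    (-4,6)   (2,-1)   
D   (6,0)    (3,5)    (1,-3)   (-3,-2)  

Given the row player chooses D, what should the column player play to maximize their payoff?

With the row player fixed at D, the column player's payoffs are: V → 0, W → 5, X → -3, Y → -2.
The maximum is 5, achieved by W.

W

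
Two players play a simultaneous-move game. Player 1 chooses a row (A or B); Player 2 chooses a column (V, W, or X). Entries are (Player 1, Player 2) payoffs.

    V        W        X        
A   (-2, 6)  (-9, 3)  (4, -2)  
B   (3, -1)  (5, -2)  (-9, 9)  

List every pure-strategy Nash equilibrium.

Find each player's best response to every opponent strategy; NE are the intersections.
Player 1's best responses — vs V: B (payoff 3); vs W: B (payoff 5); vs X: A (payoff 4).
Player 2's best responses — vs A: V (payoff 6); vs B: X (payoff 9).
No cell has both players best-responding. For instance, Player 1's best reply to W is B, but against B Player 2 prefers X over W.

There is no pure-strategy Nash equilibrium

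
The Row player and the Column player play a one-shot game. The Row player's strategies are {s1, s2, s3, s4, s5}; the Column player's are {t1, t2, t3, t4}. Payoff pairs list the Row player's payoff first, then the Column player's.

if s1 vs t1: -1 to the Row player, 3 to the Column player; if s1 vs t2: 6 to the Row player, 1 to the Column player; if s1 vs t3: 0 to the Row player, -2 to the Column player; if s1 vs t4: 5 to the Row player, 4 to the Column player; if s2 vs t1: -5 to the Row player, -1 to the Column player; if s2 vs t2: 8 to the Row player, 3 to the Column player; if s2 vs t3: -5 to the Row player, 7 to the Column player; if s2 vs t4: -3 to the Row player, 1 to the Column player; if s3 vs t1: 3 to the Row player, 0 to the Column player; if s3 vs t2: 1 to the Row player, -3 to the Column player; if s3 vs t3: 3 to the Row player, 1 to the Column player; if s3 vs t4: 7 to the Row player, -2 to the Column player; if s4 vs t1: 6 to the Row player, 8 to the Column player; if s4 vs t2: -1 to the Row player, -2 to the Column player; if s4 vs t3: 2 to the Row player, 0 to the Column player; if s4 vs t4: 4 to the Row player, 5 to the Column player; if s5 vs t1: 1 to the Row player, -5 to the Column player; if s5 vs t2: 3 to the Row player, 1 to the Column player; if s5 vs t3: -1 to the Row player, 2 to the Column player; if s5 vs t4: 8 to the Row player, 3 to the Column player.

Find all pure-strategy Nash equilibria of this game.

(s3, t3), (s4, t1), and (s5, t4)

Find each player's best response to every opponent strategy; NE are the intersections.
The Row player's best responses — vs t1: s4 (payoff 6); vs t2: s2 (payoff 8); vs t3: s3 (payoff 3); vs t4: s5 (payoff 8).
The Column player's best responses — vs s1: t4 (payoff 4); vs s2: t3 (payoff 7); vs s3: t3 (payoff 1); vs s4: t1 (payoff 8); vs s5: t4 (payoff 3).
Mutual best responses occur at (s3, t3), (s4, t1), and (s5, t4); at each, neither player gains by switching.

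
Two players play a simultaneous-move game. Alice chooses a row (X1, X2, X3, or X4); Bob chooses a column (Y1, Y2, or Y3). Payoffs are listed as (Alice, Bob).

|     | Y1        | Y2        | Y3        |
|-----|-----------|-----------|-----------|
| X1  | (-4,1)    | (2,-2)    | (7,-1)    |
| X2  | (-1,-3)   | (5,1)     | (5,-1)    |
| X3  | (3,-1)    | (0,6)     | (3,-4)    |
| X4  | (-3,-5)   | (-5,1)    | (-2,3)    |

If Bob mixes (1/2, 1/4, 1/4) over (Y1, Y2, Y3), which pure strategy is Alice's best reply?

X3

Compute Alice's expected payoff from each pure strategy against the given mix.
X1: (1/2)·(-4) + (1/4)·2 + (1/4)·7 = 1/4
X2: (1/2)·(-1) + (1/4)·5 + (1/4)·5 = 2
X3: (1/2)·3 + (1/4)·0 + (1/4)·3 = 9/4
X4: (1/2)·(-3) + (1/4)·(-5) + (1/4)·(-2) = -13/4
Highest expected payoff is 9/4, from X3.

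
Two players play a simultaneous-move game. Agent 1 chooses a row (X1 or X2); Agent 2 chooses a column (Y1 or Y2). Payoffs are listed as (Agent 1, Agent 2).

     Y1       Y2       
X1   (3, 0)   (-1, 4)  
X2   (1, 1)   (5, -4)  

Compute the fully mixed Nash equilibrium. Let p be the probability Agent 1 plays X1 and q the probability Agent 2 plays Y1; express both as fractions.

p = 5/9, q = 3/4

Each player's mixing probability is pinned down by making the *other* player indifferent.
Agent 2 indifferent between Y1 and Y2: p·0 + (1−p)·1 = p·4 + (1−p)·(-4) ⟹ 1 + (-1)p = (-4) + 8p ⟹ p = 5/9.
Agent 1 indifferent between X1 and X2: q·3 + (1−q)·(-1) = q·1 + (1−q)·5 ⟹ (-1) + 4q = 5 + (-4)q ⟹ q = 3/4.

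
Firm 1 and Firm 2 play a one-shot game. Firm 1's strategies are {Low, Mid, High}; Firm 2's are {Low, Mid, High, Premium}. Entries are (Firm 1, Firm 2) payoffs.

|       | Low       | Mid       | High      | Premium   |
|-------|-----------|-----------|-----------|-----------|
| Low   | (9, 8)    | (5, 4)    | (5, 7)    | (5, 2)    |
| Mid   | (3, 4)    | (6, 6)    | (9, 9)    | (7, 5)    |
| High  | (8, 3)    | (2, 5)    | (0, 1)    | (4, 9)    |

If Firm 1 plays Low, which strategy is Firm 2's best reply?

Low

With Firm 1 fixed at Low, Firm 2's payoffs are: Low → 8, Mid → 4, High → 7, Premium → 2.
The maximum is 8, achieved by Low.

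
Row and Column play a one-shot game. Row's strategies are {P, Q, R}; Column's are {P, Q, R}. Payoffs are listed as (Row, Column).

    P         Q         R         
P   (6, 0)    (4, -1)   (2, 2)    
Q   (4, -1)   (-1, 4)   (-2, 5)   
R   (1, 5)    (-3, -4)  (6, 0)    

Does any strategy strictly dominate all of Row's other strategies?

Check whether one of Row's strategies beats all alternatives regardless of what the opponent does.
P is not dominant: against R, R gives 6 > 2.
Q is not dominant: against P, P gives 6 > 4.
R is not dominant: against P, P gives 6 > 1.
No single strategy is best against every opponent action.

No strictly dominant strategy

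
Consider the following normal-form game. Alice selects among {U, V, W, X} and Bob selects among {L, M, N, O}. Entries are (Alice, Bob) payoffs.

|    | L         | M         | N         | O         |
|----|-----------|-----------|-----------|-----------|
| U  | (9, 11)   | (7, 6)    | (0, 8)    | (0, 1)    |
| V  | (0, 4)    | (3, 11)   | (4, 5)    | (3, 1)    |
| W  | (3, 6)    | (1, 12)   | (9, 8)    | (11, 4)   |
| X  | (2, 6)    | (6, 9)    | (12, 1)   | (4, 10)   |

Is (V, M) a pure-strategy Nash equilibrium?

No

Holding Bob at M: Alice gets 3 from V but could get 7 by switching to U. Alice has a profitable deviation.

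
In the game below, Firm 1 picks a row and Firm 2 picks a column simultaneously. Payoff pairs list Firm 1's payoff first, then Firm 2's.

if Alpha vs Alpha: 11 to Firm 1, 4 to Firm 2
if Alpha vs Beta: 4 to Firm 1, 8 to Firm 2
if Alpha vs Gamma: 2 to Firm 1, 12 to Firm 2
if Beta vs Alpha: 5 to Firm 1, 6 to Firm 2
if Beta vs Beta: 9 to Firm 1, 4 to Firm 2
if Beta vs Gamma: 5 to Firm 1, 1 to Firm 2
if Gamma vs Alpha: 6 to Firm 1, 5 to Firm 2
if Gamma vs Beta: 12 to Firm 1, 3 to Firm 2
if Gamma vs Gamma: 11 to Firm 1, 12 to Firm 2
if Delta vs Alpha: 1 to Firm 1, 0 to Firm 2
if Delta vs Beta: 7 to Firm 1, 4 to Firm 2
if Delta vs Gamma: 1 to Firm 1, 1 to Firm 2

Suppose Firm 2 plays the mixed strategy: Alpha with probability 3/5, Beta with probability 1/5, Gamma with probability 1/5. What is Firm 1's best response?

Gamma

Compute Firm 1's expected payoff from each pure strategy against the given mix.
Alpha: (3/5)·11 + (1/5)·4 + (1/5)·2 = 39/5
Beta: (3/5)·5 + (1/5)·9 + (1/5)·5 = 29/5
Gamma: (3/5)·6 + (1/5)·12 + (1/5)·11 = 41/5
Delta: (3/5)·1 + (1/5)·7 + (1/5)·1 = 11/5
Highest expected payoff is 41/5, from Gamma.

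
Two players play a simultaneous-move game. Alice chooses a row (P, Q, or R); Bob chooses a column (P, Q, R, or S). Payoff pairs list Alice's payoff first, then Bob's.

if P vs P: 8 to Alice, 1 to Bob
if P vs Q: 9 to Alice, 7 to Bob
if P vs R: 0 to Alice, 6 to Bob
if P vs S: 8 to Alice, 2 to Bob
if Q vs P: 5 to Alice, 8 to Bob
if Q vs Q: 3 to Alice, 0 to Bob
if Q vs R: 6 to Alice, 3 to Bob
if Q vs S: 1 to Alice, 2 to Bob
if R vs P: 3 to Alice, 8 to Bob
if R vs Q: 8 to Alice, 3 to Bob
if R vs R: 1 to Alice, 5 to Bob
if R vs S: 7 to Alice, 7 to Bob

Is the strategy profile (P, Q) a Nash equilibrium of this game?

Holding Bob at Q: Alice gets 9 from P, versus 3 from Q, 8 from R. No profitable deviation for Alice.
Holding Alice at P: Bob gets 7 from Q, versus 1 from P, 6 from R, 2 from S. No profitable deviation for Bob either.

Yes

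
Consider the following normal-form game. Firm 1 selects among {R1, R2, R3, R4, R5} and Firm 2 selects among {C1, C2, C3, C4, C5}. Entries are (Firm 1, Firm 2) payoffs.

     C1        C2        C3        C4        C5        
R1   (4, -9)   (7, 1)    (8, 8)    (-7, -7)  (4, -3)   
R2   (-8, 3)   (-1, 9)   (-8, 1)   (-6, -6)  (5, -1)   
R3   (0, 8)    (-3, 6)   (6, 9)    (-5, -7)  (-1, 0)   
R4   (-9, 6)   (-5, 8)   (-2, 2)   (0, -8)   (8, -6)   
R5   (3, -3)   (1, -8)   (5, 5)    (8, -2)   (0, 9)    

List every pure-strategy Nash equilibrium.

A profile is a Nash equilibrium when each player is best-responding to the other.
Firm 1's best responses — vs C1: R1 (payoff 4); vs C2: R1 (payoff 7); vs C3: R1 (payoff 8); vs C4: R5 (payoff 8); vs C5: R4 (payoff 8).
Firm 2's best responses — vs R1: C3 (payoff 8); vs R2: C2 (payoff 9); vs R3: C3 (payoff 9); vs R4: C2 (payoff 8); vs R5: C5 (payoff 9).
The only mutual best response is (R1, C3); neither player gains by switching there.

(R1, C3)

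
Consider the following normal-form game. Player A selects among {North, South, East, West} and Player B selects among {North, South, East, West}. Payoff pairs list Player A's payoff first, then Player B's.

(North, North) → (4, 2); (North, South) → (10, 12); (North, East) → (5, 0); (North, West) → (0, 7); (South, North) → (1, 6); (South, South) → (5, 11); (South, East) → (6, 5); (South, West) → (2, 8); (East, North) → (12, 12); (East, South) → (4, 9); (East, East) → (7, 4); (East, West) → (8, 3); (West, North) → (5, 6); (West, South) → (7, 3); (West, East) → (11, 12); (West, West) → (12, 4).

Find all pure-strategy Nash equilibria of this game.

(North, South), (East, North), and (West, East)

A profile is a Nash equilibrium when each player is best-responding to the other.
Player A's best responses — vs North: East (payoff 12); vs South: North (payoff 10); vs East: West (payoff 11); vs West: West (payoff 12).
Player B's best responses — vs North: South (payoff 12); vs South: South (payoff 11); vs East: North (payoff 12); vs West: East (payoff 12).
Mutual best responses occur at (North, South), (East, North), and (West, East); at each, neither player gains by switching.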